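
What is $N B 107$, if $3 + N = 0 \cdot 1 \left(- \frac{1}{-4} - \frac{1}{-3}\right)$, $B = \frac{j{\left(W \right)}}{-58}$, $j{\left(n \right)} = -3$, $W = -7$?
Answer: $- \frac{963}{58} \approx -16.603$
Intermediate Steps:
$B = \frac{3}{58}$ ($B = - \frac{3}{-58} = \left(-3\right) \left(- \frac{1}{58}\right) = \frac{3}{58} \approx 0.051724$)
$N = -3$ ($N = -3 + 0 \cdot 1 \left(- \frac{1}{-4} - \frac{1}{-3}\right) = -3 + 0 \left(\left(-1\right) \left(- \frac{1}{4}\right) - - \frac{1}{3}\right) = -3 + 0 \left(\frac{1}{4} + \frac{1}{3}\right) = -3 + 0 \cdot \frac{7}{12} = -3 + 0 = -3$)
$N B 107 = \left(-3\right) \frac{3}{58} \cdot 107 = \left(- \frac{9}{58}\right) 107 = - \frac{963}{58}$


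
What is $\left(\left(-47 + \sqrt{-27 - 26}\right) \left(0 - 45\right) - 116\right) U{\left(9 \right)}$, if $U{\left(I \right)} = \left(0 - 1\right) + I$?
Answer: $15992 - 360 i \sqrt{53} \approx 15992.0 - 2620.8 i$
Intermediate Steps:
$U{\left(I \right)} = -1 + I$
$\left(\left(-47 + \sqrt{-27 - 26}\right) \left(0 - 45\right) - 116\right) U{\left(9 \right)} = \left(\left(-47 + \sqrt{-27 - 26}\right) \left(0 - 45\right) - 116\right) \left(-1 + 9\right) = \left(\left(-47 + \sqrt{-53}\right) \left(-45\right) - 116\right) 8 = \left(\left(-47 + i \sqrt{53}\right) \left(-45\right) - 116\right) 8 = \left(\left(2115 - 45 i \sqrt{53}\right) - 116\right) 8 = \left(1999 - 45 i \sqrt{53}\right) 8 = 15992 - 360 i \sqrt{53}$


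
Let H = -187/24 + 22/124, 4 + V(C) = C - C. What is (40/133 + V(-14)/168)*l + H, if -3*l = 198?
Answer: -2562109/98952 ≈ -25.892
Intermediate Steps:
V(C) = -4 (V(C) = -4 + (C - C) = -4 + 0 = -4)
l = -66 (l = -1/3*198 = -66)
H = -5665/744 (H = -187*1/24 + 22*(1/124) = -187/24 + 11/62 = -5665/744 ≈ -7.6143)
(40/133 + V(-14)/168)*l + H = (40/133 - 4/168)*(-66) - 5665/744 = (40*(1/133) - 4*1/168)*(-66) - 5665/744 = (40/133 - 1/42)*(-66) - 5665/744 = (221/798)*(-66) - 5665/744 = -2431/133 - 5665/744 = -2562109/98952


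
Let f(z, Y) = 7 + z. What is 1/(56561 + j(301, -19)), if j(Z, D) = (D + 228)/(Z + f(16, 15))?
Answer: 324/18325973 ≈ 1.7680e-5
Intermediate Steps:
j(Z, D) = (228 + D)/(23 + Z) (j(Z, D) = (D + 228)/(Z + (7 + 16)) = (228 + D)/(Z + 23) = (228 + D)/(23 + Z))
1/(56561 + j(301, -19)) = 1/(56561 + (228 - 19)/(23 + 301)) = 1/(56561 + 209/324) = 1/(18325973/324) = 324/18325973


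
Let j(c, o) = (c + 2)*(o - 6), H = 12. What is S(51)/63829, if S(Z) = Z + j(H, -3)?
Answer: -75/63829 ≈ -0.0011750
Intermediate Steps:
j(c, o) = (-6 + o)*(2 + c) (j(c, o) = (2 + c)*(-6 + o) = (-6 + o)*(2 + c))
S(Z) = -126 + Z (S(Z) = Z + (-12 - 6*12 + 2*(-3) + 12*(-3)) = Z + (-12 - 72 - 6 - 36) = Z - 126 = -126 + Z)
S(51)/63829 = (-126 + 51)/63829 = -75*1/63829 = -75/63829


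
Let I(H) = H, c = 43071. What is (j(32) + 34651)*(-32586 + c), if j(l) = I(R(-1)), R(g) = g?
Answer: 363305250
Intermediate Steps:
j(l) = -1
(j(32) + 34651)*(-32586 + c) = (-1 + 34651)*(-32586 + 43071) = 34650*10485 = 363305250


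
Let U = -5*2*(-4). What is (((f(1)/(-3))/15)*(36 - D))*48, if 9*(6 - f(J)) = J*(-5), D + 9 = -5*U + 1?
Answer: -230336/135 ≈ -1706.2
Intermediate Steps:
U = 40 (U = -10*(-4) = 40)
D = -208 (D = -9 + (-5*40 + 1) = -9 + (-200 + 1) = -9 - 199 = -208)
f(J) = 6 + 5*J/9 (f(J) = 6 - J*(-5)/9 = 6 - (-5)*J/9 = 6 + 5*J/9)
(((f(1)/(-3))/15)*(36 - D))*48 = ((((6 + (5/9)*1)/(-3))/15)*(36 - 1*(-208)))*48 = ((((6 + 5/9)*(-⅓))*(1/15))*(36 + 208))*48 = ((((59/9)*(-⅓))*(1/15))*244)*48 = (-59/27*1/15*244)*48 = -59/405*244*48 = -14396/405*48 = -230336/135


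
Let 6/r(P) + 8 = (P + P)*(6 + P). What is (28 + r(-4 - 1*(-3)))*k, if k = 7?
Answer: 581/3 ≈ 193.67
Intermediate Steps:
r(P) = 6/(-8 + 2*P*(6 + P)) (r(P) = 6/(-8 + (P + P)*(6 + P)) = 6/(-8 + (2*P)*(6 + P)) = 6/(-8 + 2*P*(6 + P)))
(28 + r(-4 - 1*(-3)))*k = (28 + 3/(-4 + (-4 - 1*(-3))² + 6*(-4 - 1*(-3))))*7 = (28 + 3/(-4 + (-4 + 3)² + 6*(-4 + 3)))*7 = (28 + 3/(-4 + (-1)² + 6*(-1)))*7 = (28 + 3/(-4 + 1 - 6))*7 = (28 + 3/(-9))*7 = (28 + 3*(-⅑))*7 = (28 - ⅓)*7 = (83/3)*7 = 581/3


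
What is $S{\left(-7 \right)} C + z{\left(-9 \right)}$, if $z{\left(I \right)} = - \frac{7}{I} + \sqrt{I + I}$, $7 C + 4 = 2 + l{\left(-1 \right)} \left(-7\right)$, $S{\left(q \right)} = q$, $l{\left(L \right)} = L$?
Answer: $- \frac{38}{9} + 3 i \sqrt{2} \approx -4.2222 + 4.2426 i$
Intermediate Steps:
$C = \frac{5}{7}$ ($C = - \frac{4}{7} + \frac{2 - -7}{7} = - \frac{4}{7} + \frac{2 + 7}{7} = - \frac{4}{7} + \frac{1}{7} \cdot 9 = - \frac{4}{7} + \frac{9}{7} = \frac{5}{7} \approx 0.71429$)
$z{\left(I \right)} = - \frac{7}{I} + \sqrt{2} \sqrt{I}$ ($z{\left(I \right)} = - \frac{7}{I} + \sqrt{2 I} = - \frac{7}{I} + \sqrt{2} \sqrt{I}$)
$S{\left(-7 \right)} C + z{\left(-9 \right)} = \left(-7\right) \frac{5}{7} + \frac{-7 + \sqrt{2} \left(-9\right)^{\frac{3}{2}}}{-9} = -5 - \frac{-7 + \sqrt{2} \left(- 27 i\right)}{9} = -5 - \frac{-7 - 27 i \sqrt{2}}{9} = -5 + \left(\frac{7}{9} + 3 i \sqrt{2}\right) = - \frac{38}{9} + 3 i \sqrt{2}$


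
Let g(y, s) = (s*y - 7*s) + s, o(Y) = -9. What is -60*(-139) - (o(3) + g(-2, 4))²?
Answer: 6659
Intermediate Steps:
g(y, s) = -6*s + s*y (g(y, s) = (-7*s + s*y) + s = -6*s + s*y)
-60*(-139) - (o(3) + g(-2, 4))² = -60*(-139) - (-9 + 4*(-6 - 2))² = 8340 - (-9 + 4*(-8))² = 8340 - (-9 - 32)² = 8340 - 1*(-41)² = 8340 - 1*1681 = 8340 - 1681 = 6659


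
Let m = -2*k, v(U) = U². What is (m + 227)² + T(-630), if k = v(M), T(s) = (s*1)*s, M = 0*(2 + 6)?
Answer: 448429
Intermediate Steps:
M = 0 (M = 0*8 = 0)
T(s) = s² (T(s) = s*s = s²)
k = 0 (k = 0² = 0)
m = 0 (m = -2*0 = 0)
(m + 227)² + T(-630) = (0 + 227)² + (-630)² = 227² + 396900 = 51529 + 396900 = 448429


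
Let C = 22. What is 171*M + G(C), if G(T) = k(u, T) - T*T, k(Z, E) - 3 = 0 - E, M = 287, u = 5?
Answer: 48574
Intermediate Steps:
k(Z, E) = 3 - E (k(Z, E) = 3 + (0 - E) = 3 - E)
G(T) = 3 - T - T² (G(T) = (3 - T) - T*T = (3 - T) - T² = 3 - T - T²)
171*M + G(C) = 171*287 + (3 - 1*22 - 1*22²) = 49077 + (3 - 22 - 1*484) = 49077 + (3 - 22 - 484) = 49077 - 503 = 48574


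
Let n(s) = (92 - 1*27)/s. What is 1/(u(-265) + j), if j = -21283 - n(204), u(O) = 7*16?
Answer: -204/4318949 ≈ -4.7234e-5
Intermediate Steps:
u(O) = 112
n(s) = 65/s (n(s) = (92 - 27)/s = 65/s)
j = -4341797/204 (j = -21283 - 65/204 = -4341797/204 ≈ -21283.)
1/(u(-265) + j) = 1/(112 - 4341797/204) = 1/(-4318949/204) = -204/4318949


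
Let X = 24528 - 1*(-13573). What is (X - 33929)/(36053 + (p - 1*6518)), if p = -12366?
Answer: 4172/17169 ≈ 0.24300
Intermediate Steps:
X = 38101 (X = 24528 + 13573 = 38101)
(X - 33929)/(36053 + (p - 1*6518)) = (38101 - 33929)/(36053 + (-12366 - 1*6518)) = 4172/(36053 + (-12366 - 6518)) = 4172/(36053 - 18884) = 4172/17169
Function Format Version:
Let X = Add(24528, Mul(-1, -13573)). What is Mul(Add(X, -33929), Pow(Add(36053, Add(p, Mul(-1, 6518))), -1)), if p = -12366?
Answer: Rational(4172, 17169) ≈ 0.24300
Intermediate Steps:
X = 38101 (X = Add(24528, 13573) = 38101)
Mul(Add(X, -33929), Pow(Add(36053, Add(p, Mul(-1, 6518))), -1)) = Mul(Add(38101, -33929), Pow(Add(36053, Add(-12366, Mul(-1, 6518))), -1)) = Mul(4172, Pow(Add(36053, Add(-12366, -6518)), -1)) = Mul(4172, Pow(Add(36053, -18884), -1)) = Mul(4172, Pow(17169, -1)) = Mul(4172, Rational(1, 17169)) = Rational(4172, 17169)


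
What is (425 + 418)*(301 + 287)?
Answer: 495684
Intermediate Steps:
(425 + 418)*(301 + 287) = 843*588 = 495684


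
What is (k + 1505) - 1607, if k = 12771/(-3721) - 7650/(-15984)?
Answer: -346792519/3304248 ≈ -104.95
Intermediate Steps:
k = -9759223/3304248 (k = 12771*(-1/3721) - 7650*(-1/15984) = -12771/3721 + 425/888 = -9759223/3304248 ≈ -2.9535)
(k + 1505) - 1607 = (-9759223/3304248 + 1505) - 1607 = 4963134017/3304248 - 1607 = -346792519/3304248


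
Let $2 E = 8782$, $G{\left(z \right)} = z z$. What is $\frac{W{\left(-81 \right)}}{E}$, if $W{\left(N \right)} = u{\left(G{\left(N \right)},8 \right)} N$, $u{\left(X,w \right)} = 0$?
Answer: $0$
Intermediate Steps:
$G{\left(z \right)} = z^{2}$
$E = 4391$ ($E = \frac{1}{2} \cdot 8782 = 4391$)
$W{\left(N \right)} = 0$ ($W{\left(N \right)} = 0 N = 0$)
$\frac{W{\left(-81 \right)}}{E} = \frac{0}{4391} = 0 \cdot \frac{1}{4391} = 0$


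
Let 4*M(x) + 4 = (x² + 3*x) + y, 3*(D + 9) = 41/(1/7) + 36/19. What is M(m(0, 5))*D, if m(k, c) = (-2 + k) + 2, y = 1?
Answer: -1244/19 ≈ -65.474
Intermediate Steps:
m(k, c) = k
D = 4976/57 (D = -9 + (41/(1/7) + 36/19)/3 = -9 + (41/(⅐) + 36*(1/19))/3 = -9 + (41*7 + 36/19)/3 = -9 + (287 + 36/19)/3 = -9 + (⅓)*(5489/19) = -9 + 5489/57 = 4976/57 ≈ 87.298)
M(x) = -¾ + x²/4 + 3*x/4 (M(x) = -1 + ((x² + 3*x) + 1)/4 = -1 + (1 + x² + 3*x)/4 = -1 + (¼ + x²/4 + 3*x/4) = -¾ + x²/4 + 3*x/4)
M(m(0, 5))*D = (-¾ + (¼)*0² + (¾)*0)*(4976/57) = (-¾ + (¼)*0 + 0)*(4976/57) = (-¾ + 0 + 0)*(4976/57) = -¾*4976/57 = -1244/19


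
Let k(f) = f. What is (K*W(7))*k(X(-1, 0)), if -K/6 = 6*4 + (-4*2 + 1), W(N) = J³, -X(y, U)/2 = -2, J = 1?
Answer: -408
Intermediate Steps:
X(y, U) = 4 (X(y, U) = -2*(-2) = 4)
W(N) = 1 (W(N) = 1³ = 1)
K = -102 (K = -6*(6*4 + (-4*2 + 1)) = -6*(24 + (-8 + 1)) = -6*(24 - 7) = -6*17 = -102)
(K*W(7))*k(X(-1, 0)) = -102*1*4 = -102*4 = -408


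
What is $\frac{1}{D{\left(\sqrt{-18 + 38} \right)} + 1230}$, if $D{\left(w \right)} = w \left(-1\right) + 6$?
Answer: $\frac{309}{381919} + \frac{\sqrt{5}}{763838} \approx 0.000812$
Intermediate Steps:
$D{\left(w \right)} = 6 - w$ ($D{\left(w \right)} = - w + 6 = 6 - w$)
$\frac{1}{D{\left(\sqrt{-18 + 38} \right)} + 1230} = \frac{1}{\left(6 - \sqrt{-18 + 38}\right) + 1230} = \frac{1}{\left(6 - \sqrt{20}\right) + 1230} = \frac{1}{\left(6 - 2 \sqrt{5}\right) + 1230} = \frac{1}{1236 - 2 \sqrt{5}}$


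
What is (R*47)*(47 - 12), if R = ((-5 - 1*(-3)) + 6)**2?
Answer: 26320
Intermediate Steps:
R = 16 (R = ((-5 + 3) + 6)**2 = (-2 + 6)**2 = 4**2 = 16)
(R*47)*(47 - 12) = (16*47)*(47 - 12) = 752*35 = 26320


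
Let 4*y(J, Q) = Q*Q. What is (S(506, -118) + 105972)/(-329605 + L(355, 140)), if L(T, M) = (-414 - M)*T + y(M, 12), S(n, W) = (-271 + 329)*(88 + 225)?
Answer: -124126/526239 ≈ -0.23587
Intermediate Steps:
y(J, Q) = Q²/4 (y(J, Q) = (Q*Q)/4 = Q²/4)
S(n, W) = 18154 (S(n, W) = 58*313 = 18154)
L(T, M) = 36 + T*(-414 - M) (L(T, M) = (-414 - M)*T + (¼)*12² = T*(-414 - M) + (¼)*144 = T*(-414 - M) + 36 = 36 + T*(-414 - M))
(S(506, -118) + 105972)/(-329605 + L(355, 140)) = (18154 + 105972)/(-329605 + (36 - 414*355 - 1*140*355)) = 124126/(-329605 + (36 - 146970 - 49700)) = 124126/(-329605 - 196634) = 124126/(-526239) = 124126*(-1/526239) = -124126/526239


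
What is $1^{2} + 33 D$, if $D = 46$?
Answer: $1519$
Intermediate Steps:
$1^{2} + 33 D = 1^{2} + 33 \cdot 46 = 1 + 1518 = 1519$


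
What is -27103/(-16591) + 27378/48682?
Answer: 886828322/403841531 ≈ 2.1960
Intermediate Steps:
-27103/(-16591) + 27378/48682 = -27103*(-1/16591) + 27378*(1/48682) = 27103/16591 + 13689/24341 = 886828322/403841531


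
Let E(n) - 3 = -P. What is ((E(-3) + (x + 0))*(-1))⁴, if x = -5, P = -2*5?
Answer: 4096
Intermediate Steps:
P = -10
E(n) = 13 (E(n) = 3 - 1*(-10) = 3 + 10 = 13)
((E(-3) + (x + 0))*(-1))⁴ = ((13 + (-5 + 0))*(-1))⁴ = ((13 - 5)*(-1))⁴ = (8*(-1))⁴ = (-8)⁴ = 4096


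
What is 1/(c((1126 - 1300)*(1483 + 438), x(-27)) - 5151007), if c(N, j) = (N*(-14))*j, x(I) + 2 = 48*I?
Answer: -1/6079214695 ≈ -1.6449e-10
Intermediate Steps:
x(I) = -2 + 48*I
c(N, j) = -14*N*j (c(N, j) = (-14*N)*j = -14*N*j)
1/(c((1126 - 1300)*(1483 + 438), x(-27)) - 5151007) = 1/(-14*(1126 - 1300)*(1483 + 438)*(-2 + 48*(-27)) - 5151007) = 1/(-14*(-174*1921)*(-2 - 1296) - 5151007) = 1/(-14*(-334254)*(-1298) - 5151007) = 1/(-6074063688 - 5151007) = 1/(-6079214695) = -1/6079214695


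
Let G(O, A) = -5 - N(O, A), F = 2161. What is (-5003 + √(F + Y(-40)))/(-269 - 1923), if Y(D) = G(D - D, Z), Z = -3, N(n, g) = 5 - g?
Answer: 5003/2192 - √537/1096 ≈ 2.2612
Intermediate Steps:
G(O, A) = -10 + A (G(O, A) = -5 - (5 - A) = -5 + (-5 + A) = -10 + A)
Y(D) = -13 (Y(D) = -10 - 3 = -13)
(-5003 + √(F + Y(-40)))/(-269 - 1923) = (-5003 + √(2161 - 13))/(-269 - 1923) = (-5003 + √2148)/(-2192) = (-5003 + 2*√537)*(-1/2192) = 5003/2192 - √537/1096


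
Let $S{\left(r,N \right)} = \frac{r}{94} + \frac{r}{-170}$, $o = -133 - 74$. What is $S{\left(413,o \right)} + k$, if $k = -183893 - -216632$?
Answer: $\frac{130800152}{3995} \approx 32741.0$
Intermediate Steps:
$o = -207$
$k = 32739$ ($k = -183893 + 216632 = 32739$)
$S{\left(r,N \right)} = \frac{19 r}{3995}$ ($S{\left(r,N \right)} = r \frac{1}{94} + r \left(- \frac{1}{170}\right) = \frac{r}{94} - \frac{r}{170} = \frac{19 r}{3995}$)
$S{\left(413,o \right)} + k = \frac{19}{3995} \cdot 413 + 32739 = \frac{7847}{3995} + 32739 = \frac{130800152}{3995}$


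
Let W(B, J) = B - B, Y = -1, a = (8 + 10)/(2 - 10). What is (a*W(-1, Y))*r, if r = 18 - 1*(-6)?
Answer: 0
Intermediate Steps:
a = -9/4 (a = 18/(-8) = 18*(-⅛) = -9/4 ≈ -2.2500)
W(B, J) = 0
r = 24 (r = 18 + 6 = 24)
(a*W(-1, Y))*r = -9/4*0*24 = 0*24 = 0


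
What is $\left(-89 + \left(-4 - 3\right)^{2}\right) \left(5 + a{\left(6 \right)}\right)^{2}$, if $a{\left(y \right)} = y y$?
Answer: $-67240$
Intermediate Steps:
$a{\left(y \right)} = y^{2}$
$\left(-89 + \left(-4 - 3\right)^{2}\right) \left(5 + a{\left(6 \right)}\right)^{2} = \left(-89 + \left(-4 - 3\right)^{2}\right) \left(5 + 6^{2}\right)^{2} = \left(-89 + \left(-7\right)^{2}\right) \left(5 + 36\right)^{2} = \left(-89 + 49\right) 41^{2} = \left(-40\right) 1681 = -67240$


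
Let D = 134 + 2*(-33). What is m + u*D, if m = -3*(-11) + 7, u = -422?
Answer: -28656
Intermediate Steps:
D = 68 (D = 134 - 66 = 68)
m = 40 (m = 33 + 7 = 40)
m + u*D = 40 - 422*68 = 40 - 28696 = -28656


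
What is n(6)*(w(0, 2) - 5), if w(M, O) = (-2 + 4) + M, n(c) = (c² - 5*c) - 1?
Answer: -15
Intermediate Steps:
n(c) = -1 + c² - 5*c
w(M, O) = 2 + M
n(6)*(w(0, 2) - 5) = (-1 + 6² - 5*6)*((2 + 0) - 5) = (-1 + 36 - 30)*(2 - 5) = 5*(-3) = -15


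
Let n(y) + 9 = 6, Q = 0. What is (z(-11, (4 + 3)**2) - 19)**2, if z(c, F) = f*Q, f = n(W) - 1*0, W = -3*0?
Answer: 361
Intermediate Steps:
W = 0
n(y) = -3 (n(y) = -9 + 6 = -3)
f = -3 (f = -3 - 1*0 = -3 + 0 = -3)
z(c, F) = 0 (z(c, F) = -3*0 = 0)
(z(-11, (4 + 3)**2) - 19)**2 = (0 - 19)**2 = (-19)**2 = 361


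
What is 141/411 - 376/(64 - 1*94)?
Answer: 26461/2055 ≈ 12.876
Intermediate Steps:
141/411 - 376/(64 - 1*94) = 141*(1/411) - 376/(64 - 94) = 47/137 - 376/(-30) = 47/137 - 376*(-1/30) = 47/137 + 188/15 = 26461/2055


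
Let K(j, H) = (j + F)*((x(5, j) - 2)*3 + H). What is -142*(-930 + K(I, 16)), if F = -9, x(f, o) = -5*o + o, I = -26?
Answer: 1732400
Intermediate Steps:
x(f, o) = -4*o
K(j, H) = (-9 + j)*(-6 + H - 12*j) (K(j, H) = (j - 9)*((-4*j - 2)*3 + H) = (-9 + j)*((-2 - 4*j)*3 + H) = (-9 + j)*((-6 - 12*j) + H) = (-9 + j)*(-6 + H - 12*j))
-142*(-930 + K(I, 16)) = -142*(-930 + (54 - 12*(-26)² - 9*16 + 102*(-26) + 16*(-26))) = -142*(-930 + (54 - 12*676 - 144 - 2652 - 416)) = -142*(-930 + (54 - 8112 - 144 - 2652 - 416)) = -142*(-930 - 11270) = -142*(-12200) = 1732400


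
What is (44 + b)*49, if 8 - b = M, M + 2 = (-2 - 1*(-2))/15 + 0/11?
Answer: 2646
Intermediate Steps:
M = -2 (M = -2 + ((-2 - 1*(-2))/15 + 0/11) = -2 + ((-2 + 2)*(1/15) + 0*(1/11)) = -2 + (0*(1/15) + 0) = -2 + (0 + 0) = -2 + 0 = -2)
b = 10 (b = 8 - 1*(-2) = 8 + 2 = 10)
(44 + b)*49 = (44 + 10)*49 = 54*49 = 2646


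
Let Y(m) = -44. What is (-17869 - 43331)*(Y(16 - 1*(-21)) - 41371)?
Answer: 2534598000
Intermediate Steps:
(-17869 - 43331)*(Y(16 - 1*(-21)) - 41371) = (-17869 - 43331)*(-44 - 41371) = -61200*(-41415) = 2534598000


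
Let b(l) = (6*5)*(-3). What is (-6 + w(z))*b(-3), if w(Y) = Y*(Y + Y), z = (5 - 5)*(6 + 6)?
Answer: 540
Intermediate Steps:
z = 0 (z = 0*12 = 0)
b(l) = -90 (b(l) = 30*(-3) = -90)
w(Y) = 2*Y² (w(Y) = Y*(2*Y) = 2*Y²)
(-6 + w(z))*b(-3) = (-6 + 2*0²)*(-90) = (-6 + 2*0)*(-90) = (-6 + 0)*(-90) = -6*(-90) = 540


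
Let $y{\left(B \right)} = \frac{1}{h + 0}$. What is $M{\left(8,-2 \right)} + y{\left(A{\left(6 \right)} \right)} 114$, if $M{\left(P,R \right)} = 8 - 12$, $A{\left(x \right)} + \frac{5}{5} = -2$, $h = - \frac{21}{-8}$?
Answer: $\frac{276}{7} \approx 39.429$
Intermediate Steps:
$h = \frac{21}{8}$ ($h = \left(-21\right) \left(- \frac{1}{8}\right) = \frac{21}{8} \approx 2.625$)
$A{\left(x \right)} = -3$ ($A{\left(x \right)} = -1 - 2 = -3$)
$y{\left(B \right)} = \frac{8}{21}$ ($y{\left(B \right)} = \frac{1}{\frac{21}{8} + 0} = \frac{1}{\frac{21}{8}} = \frac{8}{21}$)
$M{\left(P,R \right)} = -4$ ($M{\left(P,R \right)} = 8 - 12 = -4$)
$M{\left(8,-2 \right)} + y{\left(A{\left(6 \right)} \right)} 114 = -4 + \frac{8}{21} \cdot 114 = -4 + \frac{304}{7} = \frac{276}{7}$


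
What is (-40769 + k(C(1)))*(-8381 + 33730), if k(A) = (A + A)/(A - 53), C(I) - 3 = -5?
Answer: -56839834559/55 ≈ -1.0335e+9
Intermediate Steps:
C(I) = -2 (C(I) = 3 - 5 = -2)
k(A) = 2*A/(-53 + A) (k(A) = (2*A)/(-53 + A) = 2*A/(-53 + A))
(-40769 + k(C(1)))*(-8381 + 33730) = (-40769 + 2*(-2)/(-53 - 2))*(-8381 + 33730) = (-40769 + 2*(-2)/(-55))*25349 = (-40769 + 2*(-2)*(-1/55))*25349 = (-40769 + 4/55)*25349 = -2242291/55*25349 = -56839834559/55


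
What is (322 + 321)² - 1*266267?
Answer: 147182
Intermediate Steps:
(322 + 321)² - 1*266267 = 643² - 266267 = 413449 - 266267 = 147182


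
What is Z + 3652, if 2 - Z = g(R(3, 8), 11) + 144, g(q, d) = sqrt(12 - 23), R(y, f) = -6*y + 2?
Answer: 3510 - I*sqrt(11) ≈ 3510.0 - 3.3166*I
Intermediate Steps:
R(y, f) = 2 - 6*y
g(q, d) = I*sqrt(11) (g(q, d) = sqrt(-11) = I*sqrt(11))
Z = -142 - I*sqrt(11) (Z = 2 - (I*sqrt(11) + 144) = 2 - (144 + I*sqrt(11)) = 2 + (-144 - I*sqrt(11)) = -142 - I*sqrt(11) ≈ -142.0 - 3.3166*I)
Z + 3652 = (-142 - I*sqrt(11)) + 3652 = 3510 - I*sqrt(11)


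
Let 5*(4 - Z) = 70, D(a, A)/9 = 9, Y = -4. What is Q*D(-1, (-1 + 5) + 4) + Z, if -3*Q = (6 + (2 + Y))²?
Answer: -442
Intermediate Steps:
D(a, A) = 81 (D(a, A) = 9*9 = 81)
Z = -10 (Z = 4 - ⅕*70 = 4 - 14 = -10)
Q = -16/3 (Q = -(6 + (2 - 4))²/3 = -(6 - 2)²/3 = -⅓*4² = -⅓*16 = -16/3 ≈ -5.3333)
Q*D(-1, (-1 + 5) + 4) + Z = -16/3*81 - 10 = -432 - 10 = -442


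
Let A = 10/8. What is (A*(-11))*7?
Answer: -385/4 ≈ -96.250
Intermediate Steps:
A = 5/4 (A = 10*(1/8) = 5/4 ≈ 1.2500)
(A*(-11))*7 = ((5/4)*(-11))*7 = -55/4*7 = -385/4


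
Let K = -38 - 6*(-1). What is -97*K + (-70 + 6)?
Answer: 3040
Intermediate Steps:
K = -32 (K = -38 + 6 = -32)
-97*K + (-70 + 6) = -97*(-32) + (-70 + 6) = 3104 - 64 = 3040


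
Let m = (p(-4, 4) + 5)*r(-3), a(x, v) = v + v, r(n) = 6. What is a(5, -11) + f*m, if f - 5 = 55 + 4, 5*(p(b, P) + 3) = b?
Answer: 2194/5 ≈ 438.80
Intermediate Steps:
p(b, P) = -3 + b/5
f = 64 (f = 5 + (55 + 4) = 5 + 59 = 64)
a(x, v) = 2*v
m = 36/5 (m = ((-3 + (⅕)*(-4)) + 5)*6 = ((-3 - ⅘) + 5)*6 = (-19/5 + 5)*6 = (6/5)*6 = 36/5 ≈ 7.2000)
a(5, -11) + f*m = 2*(-11) + 64*(36/5) = -22 + 2304/5 = 2194/5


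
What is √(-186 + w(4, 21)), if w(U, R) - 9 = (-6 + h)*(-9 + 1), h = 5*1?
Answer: 13*I ≈ 13.0*I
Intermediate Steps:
h = 5
w(U, R) = 17 (w(U, R) = 9 + (-6 + 5)*(-9 + 1) = 9 - 1*(-8) = 9 + 8 = 17)
√(-186 + w(4, 21)) = √(-186 + 17) = √(-169) = 13*I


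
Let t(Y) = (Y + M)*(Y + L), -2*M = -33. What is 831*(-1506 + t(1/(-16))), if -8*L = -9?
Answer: -316665015/256 ≈ -1.2370e+6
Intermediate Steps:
M = 33/2 (M = -1/2*(-33) = 33/2 ≈ 16.500)
L = 9/8 (L = -1/8*(-9) = 9/8 ≈ 1.1250)
t(Y) = (9/8 + Y)*(33/2 + Y) (t(Y) = (Y + 33/2)*(Y + 9/8) = (33/2 + Y)*(9/8 + Y) = (9/8 + Y)*(33/2 + Y))
831*(-1506 + t(1/(-16))) = 831*(-1506 + (297/16 + (1/(-16))**2 + (141/8)/(-16))) = 831*(-1506 + (297/16 + (-1/16)**2 + (141/8)*(-1/16))) = 831*(-1506 + (297/16 + 1/256 - 141/128)) = 831*(-1506 + 4471/256) = 831*(-381065/256) = -316665015/256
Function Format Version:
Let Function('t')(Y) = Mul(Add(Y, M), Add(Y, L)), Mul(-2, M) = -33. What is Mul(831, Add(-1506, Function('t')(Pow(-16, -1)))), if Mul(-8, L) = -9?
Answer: Rational(-316665015, 256) ≈ -1.2370e+6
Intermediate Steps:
M = Rational(33, 2) (M = Mul(Rational(-1, 2), -33) = Rational(33, 2) ≈ 16.500)
L = Rational(9, 8) (L = Mul(Rational(-1, 8), -9) = Rational(9, 8) ≈ 1.1250)
Function('t')(Y) = Mul(Add(Rational(9, 8), Y), Add(Rational(33, 2), Y)) (Function('t')(Y) = Mul(Add(Y, Rational(33, 2)), Add(Y, Rational(9, 8))) = Mul(Add(Rational(33, 2), Y), Add(Rational(9, 8), Y)) = Mul(Add(Rational(9, 8), Y), Add(Rational(33, 2), Y)))
Mul(831, Add(-1506, Function('t')(Pow(-16, -1)))) = Mul(831, Add(-1506, Add(Rational(297, 16), Pow(Pow(-16, -1), 2), Mul(Rational(141, 8), Pow(-16, -1))))) = Mul(831, Add(-1506, Add(Rational(297, 16), Pow(Rational(-1, 16), 2), Mul(Rational(141, 8), Rational(-1, 16))))) = Mul(831, Add(-1506, Add(Rational(297, 16), Rational(1, 256), Rational(-141, 128)))) = Mul(831, Add(-1506, Rational(4471, 256))) = Mul(831, Rational(-381065, 256)) = Rational(-316665015, 256)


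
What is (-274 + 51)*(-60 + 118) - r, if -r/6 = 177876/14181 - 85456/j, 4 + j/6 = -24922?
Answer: -757339868902/58912601 ≈ -12855.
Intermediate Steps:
j = -149556 (j = -24 + 6*(-24922) = -24 - 149532 = -149556)
r = -4635712432/58912601 (r = -6*(177876/14181 - 85456/(-149556)) = -6*(177876*(1/14181) - 85456*(-1/149556)) = -6*(59292/4727 + 21364/37389) = -6*2317856216/176737803 = -4635712432/58912601 ≈ -78.688)
(-274 + 51)*(-60 + 118) - r = (-274 + 51)*(-60 + 118) - 1*(-4635712432/58912601) = -223*58 + 4635712432/58912601 = -12934 + 4635712432/58912601 = -757339868902/58912601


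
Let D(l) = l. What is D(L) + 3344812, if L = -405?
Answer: 3344407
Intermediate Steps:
D(L) + 3344812 = -405 + 3344812 = 3344407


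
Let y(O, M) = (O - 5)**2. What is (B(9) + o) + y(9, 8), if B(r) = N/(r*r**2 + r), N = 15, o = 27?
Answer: 10583/246 ≈ 43.020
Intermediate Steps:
B(r) = 15/(r + r**3) (B(r) = 15/(r*r**2 + r) = 15/(r**3 + r) = 15/(r + r**3))
y(O, M) = (-5 + O)**2
(B(9) + o) + y(9, 8) = (15/(9 + 9**3) + 27) + (-5 + 9)**2 = (15/(9 + 729) + 27) + 4**2 = (15/738 + 27) + 16 = (15*(1/738) + 27) + 16 = (5/246 + 27) + 16 = 6647/246 + 16 = 10583/246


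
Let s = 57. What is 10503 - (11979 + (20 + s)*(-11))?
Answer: -629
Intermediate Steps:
10503 - (11979 + (20 + s)*(-11)) = 10503 - (11979 + (20 + 57)*(-11)) = 10503 - (11979 + 77*(-11)) = 10503 - (11979 - 847) = 10503 - 1*11132 = 10503 - 11132 = -629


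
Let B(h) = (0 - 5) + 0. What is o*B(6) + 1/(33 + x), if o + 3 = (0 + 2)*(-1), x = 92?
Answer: 3126/125 ≈ 25.008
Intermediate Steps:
B(h) = -5 (B(h) = -5 + 0 = -5)
o = -5 (o = -3 + (0 + 2)*(-1) = -3 + 2*(-1) = -3 - 2 = -5)
o*B(6) + 1/(33 + x) = -5*(-5) + 1/(33 + 92) = 25 + 1/125 = 3126/125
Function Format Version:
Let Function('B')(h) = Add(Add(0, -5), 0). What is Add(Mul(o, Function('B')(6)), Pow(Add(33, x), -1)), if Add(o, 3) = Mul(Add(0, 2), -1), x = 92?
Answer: Rational(3126, 125) ≈ 25.008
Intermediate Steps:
Function('B')(h) = -5 (Function('B')(h) = Add(-5, 0) = -5)
o = -5 (o = Add(-3, Mul(Add(0, 2), -1)) = Add(-3, Mul(2, -1)) = Add(-3, -2) = -5)
Add(Mul(o, Function('B')(6)), Pow(Add(33, x), -1)) = Add(Mul(-5, -5), Pow(Add(33, 92), -1)) = Add(25, Pow(125, -1)) = Add(25, Rational(1, 125)) = Rational(3126, 125)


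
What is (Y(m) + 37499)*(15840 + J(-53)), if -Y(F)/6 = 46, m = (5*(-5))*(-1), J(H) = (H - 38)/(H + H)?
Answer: 62502293213/106 ≈ 5.8964e+8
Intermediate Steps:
J(H) = (-38 + H)/(2*H) (J(H) = (-38 + H)/((2*H)) = (-38 + H)*(1/(2*H)) = (-38 + H)/(2*H))
m = 25 (m = -25*(-1) = 25)
Y(F) = -276 (Y(F) = -6*46 = -276)
(Y(m) + 37499)*(15840 + J(-53)) = (-276 + 37499)*(15840 + (1/2)*(-38 - 53)/(-53)) = 37223*(15840 + (1/2)*(-1/53)*(-91)) = 37223*(15840 + 91/106) = 37223*(1679131/106) = 62502293213/106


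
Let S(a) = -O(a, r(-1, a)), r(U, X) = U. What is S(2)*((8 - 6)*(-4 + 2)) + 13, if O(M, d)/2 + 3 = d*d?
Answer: -3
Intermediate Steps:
O(M, d) = -6 + 2*d² (O(M, d) = -6 + 2*(d*d) = -6 + 2*d²)
S(a) = 4 (S(a) = -(-6 + 2*(-1)²) = -(-6 + 2*1) = -(-6 + 2) = -1*(-4) = 4)
S(2)*((8 - 6)*(-4 + 2)) + 13 = 4*((8 - 6)*(-4 + 2)) + 13 = 4*(2*(-2)) + 13 = 4*(-4) + 13 = -16 + 13 = -3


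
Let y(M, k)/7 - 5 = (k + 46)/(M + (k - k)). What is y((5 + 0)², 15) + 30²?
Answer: 23802/25 ≈ 952.08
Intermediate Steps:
y(M, k) = 35 + 7*(46 + k)/M (y(M, k) = 35 + 7*((k + 46)/(M + (k - k))) = 35 + 7*((46 + k)/(M + 0)) = 35 + 7*((46 + k)/M) = 35 + 7*(46 + k)/M)
y((5 + 0)², 15) + 30² = 7*(46 + 15 + 5*(5 + 0)²)/((5 + 0)²) + 30² = 7*(46 + 15 + 5*5²)/(5²) + 900 = 7*(46 + 15 + 5*25)/25 + 900 = 7*(1/25)*(46 + 15 + 125) + 900 = 7*(1/25)*186 + 900 = 1302/25 + 900 = 23802/25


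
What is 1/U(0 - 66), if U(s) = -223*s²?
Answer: -1/971388 ≈ -1.0295e-6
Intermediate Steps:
1/U(0 - 66) = 1/(-223*(0 - 66)²) = 1/(-223*(-66)²) = 1/(-223*4356) = 1/(-971388) = -1/971388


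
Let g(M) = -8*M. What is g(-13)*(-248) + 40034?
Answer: 14242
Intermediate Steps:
g(-13)*(-248) + 40034 = -8*(-13)*(-248) + 40034 = 104*(-248) + 40034 = -25792 + 40034 = 14242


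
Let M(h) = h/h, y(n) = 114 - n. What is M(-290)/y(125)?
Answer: -1/11 ≈ -0.090909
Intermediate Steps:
M(h) = 1
M(-290)/y(125) = 1/(114 - 1*125) = 1/(114 - 125) = 1/(-11) = 1*(-1/11) = -1/11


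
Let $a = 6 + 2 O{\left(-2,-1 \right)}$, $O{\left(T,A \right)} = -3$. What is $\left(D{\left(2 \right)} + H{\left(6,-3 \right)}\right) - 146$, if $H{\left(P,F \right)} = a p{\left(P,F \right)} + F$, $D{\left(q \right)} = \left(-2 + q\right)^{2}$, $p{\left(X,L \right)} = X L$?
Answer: $-149$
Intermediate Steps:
$p{\left(X,L \right)} = L X$
$a = 0$ ($a = 6 + 2 \left(-3\right) = 6 - 6 = 0$)
$H{\left(P,F \right)} = F$ ($H{\left(P,F \right)} = 0 F P + F = 0 + F = F$)
$\left(D{\left(2 \right)} + H{\left(6,-3 \right)}\right) - 146 = \left(\left(-2 + 2\right)^{2} - 3\right) - 146 = \left(0^{2} - 3\right) - 146 = \left(0 - 3\right) - 146 = -3 - 146 = -149$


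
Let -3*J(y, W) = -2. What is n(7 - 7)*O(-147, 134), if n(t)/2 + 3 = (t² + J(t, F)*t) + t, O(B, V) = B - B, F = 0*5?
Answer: 0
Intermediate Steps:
F = 0
O(B, V) = 0
J(y, W) = ⅔ (J(y, W) = -⅓*(-2) = ⅔)
n(t) = -6 + 2*t² + 10*t/3 (n(t) = -6 + 2*((t² + 2*t/3) + t) = -6 + 2*(t² + 5*t/3) = -6 + (2*t² + 10*t/3) = -6 + 2*t² + 10*t/3)
n(7 - 7)*O(-147, 134) = (-6 + 2*(7 - 7)² + 10*(7 - 7)/3)*0 = (-6 + 2*0² + (10/3)*0)*0 = (-6 + 2*0 + 0)*0 = (-6 + 0 + 0)*0 = -6*0 = 0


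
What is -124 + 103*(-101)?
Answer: -10527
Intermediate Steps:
-124 + 103*(-101) = -124 - 10403 = -10527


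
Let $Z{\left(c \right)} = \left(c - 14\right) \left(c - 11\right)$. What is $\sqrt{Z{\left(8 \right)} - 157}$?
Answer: $i \sqrt{139} \approx 11.79 i$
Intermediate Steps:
$Z{\left(c \right)} = \left(-14 + c\right) \left(-11 + c\right)$
$\sqrt{Z{\left(8 \right)} - 157} = \sqrt{\left(154 + 8^{2} - 200\right) - 157} = \sqrt{\left(154 + 64 - 200\right) - 157} = \sqrt{18 - 157} = \sqrt{-139} = i \sqrt{139}$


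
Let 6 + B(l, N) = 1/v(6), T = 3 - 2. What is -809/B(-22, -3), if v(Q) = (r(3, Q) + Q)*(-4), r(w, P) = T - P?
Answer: 3236/25 ≈ 129.44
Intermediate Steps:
T = 1
r(w, P) = 1 - P
v(Q) = -4 (v(Q) = ((1 - Q) + Q)*(-4) = 1*(-4) = -4)
B(l, N) = -25/4 (B(l, N) = -6 + 1/(-4) = -6 - ¼ = -25/4)
-809/B(-22, -3) = -809/(-25/4) = -809*(-4/25) = 3236/25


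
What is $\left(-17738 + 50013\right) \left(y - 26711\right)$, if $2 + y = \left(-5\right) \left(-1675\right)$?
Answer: $-591858950$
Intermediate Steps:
$y = 8373$ ($y = -2 - -8375 = -2 + 8375 = 8373$)
$\left(-17738 + 50013\right) \left(y - 26711\right) = \left(-17738 + 50013\right) \left(8373 - 26711\right) = 32275 \left(-18338\right) = -591858950$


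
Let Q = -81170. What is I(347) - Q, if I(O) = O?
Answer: 81517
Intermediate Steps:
I(347) - Q = 347 - 1*(-81170) = 347 + 81170 = 81517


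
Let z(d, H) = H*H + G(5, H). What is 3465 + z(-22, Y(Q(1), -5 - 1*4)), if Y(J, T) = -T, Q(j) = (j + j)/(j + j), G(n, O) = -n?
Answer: 3541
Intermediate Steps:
Q(j) = 1 (Q(j) = (2*j)/((2*j)) = (2*j)*(1/(2*j)) = 1)
z(d, H) = -5 + H² (z(d, H) = H*H - 1*5 = H² - 5 = -5 + H²)
3465 + z(-22, Y(Q(1), -5 - 1*4)) = 3465 + (-5 + (-(-5 - 1*4))²) = 3465 + (-5 + (-(-5 - 4))²) = 3465 + (-5 + (-1*(-9))²) = 3465 + (-5 + 9²) = 3465 + (-5 + 81) = 3465 + 76 = 3541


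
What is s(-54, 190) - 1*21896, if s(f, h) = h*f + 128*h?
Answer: -7836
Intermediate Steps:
s(f, h) = 128*h + f*h (s(f, h) = f*h + 128*h = 128*h + f*h)
s(-54, 190) - 1*21896 = 190*(128 - 54) - 1*21896 = 190*74 - 21896 = 14060 - 21896 = -7836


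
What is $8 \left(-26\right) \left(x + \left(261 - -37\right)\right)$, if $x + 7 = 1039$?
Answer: $-276640$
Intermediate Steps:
$x = 1032$ ($x = -7 + 1039 = 1032$)
$8 \left(-26\right) \left(x + \left(261 - -37\right)\right) = 8 \left(-26\right) \left(1032 + \left(261 - -37\right)\right) = - 208 \left(1032 + \left(261 + 37\right)\right) = - 208 \left(1032 + 298\right) = \left(-208\right) 1330 = -276640$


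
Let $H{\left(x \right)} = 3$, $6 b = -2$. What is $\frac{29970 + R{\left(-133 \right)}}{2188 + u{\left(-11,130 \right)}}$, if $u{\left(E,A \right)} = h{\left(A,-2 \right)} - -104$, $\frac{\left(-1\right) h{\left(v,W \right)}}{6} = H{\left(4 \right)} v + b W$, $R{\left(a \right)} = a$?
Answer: $- \frac{29837}{52} \approx -573.79$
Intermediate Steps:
$b = - \frac{1}{3}$ ($b = \frac{1}{6} \left(-2\right) = - \frac{1}{3} \approx -0.33333$)
$h{\left(v,W \right)} = - 18 v + 2 W$ ($h{\left(v,W \right)} = - 6 \left(3 v - \frac{W}{3}\right) = - 18 v + 2 W$)
$u{\left(E,A \right)} = 100 - 18 A$ ($u{\left(E,A \right)} = \left(- 18 A + 2 \left(-2\right)\right) - -104 = \left(- 18 A - 4\right) + 104 = \left(-4 - 18 A\right) + 104 = 100 - 18 A$)
$\frac{29970 + R{\left(-133 \right)}}{2188 + u{\left(-11,130 \right)}} = \frac{29970 - 133}{2188 + \left(100 - 2340\right)} = \frac{29837}{2188 + \left(100 - 2340\right)} = \frac{29837}{2188 - 2240} = \frac{29837}{-52} = 29837 \left(- \frac{1}{52}\right) = - \frac{29837}{52}$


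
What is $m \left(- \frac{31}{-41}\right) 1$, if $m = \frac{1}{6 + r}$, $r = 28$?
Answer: $\frac{31}{1394} \approx 0.022238$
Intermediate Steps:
$m = \frac{1}{34}$ ($m = \frac{1}{6 + 28} = \frac{1}{34} \approx 0.029412$)
$m \left(- \frac{31}{-41}\right) 1 = \frac{\left(-31\right) \frac{1}{-41}}{34} \cdot 1 = \frac{\left(-31\right) \left(- \frac{1}{41}\right)}{34} \cdot 1 = \frac{1}{34} \cdot \frac{31}{41} \cdot 1 = \frac{31}{1394} \cdot 1 = \frac{31}{1394}$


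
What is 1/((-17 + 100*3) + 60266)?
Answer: 1/60549 ≈ 1.6516e-5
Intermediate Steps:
1/((-17 + 100*3) + 60266) = 1/((-17 + 300) + 60266) = 1/(283 + 60266) = 1/60549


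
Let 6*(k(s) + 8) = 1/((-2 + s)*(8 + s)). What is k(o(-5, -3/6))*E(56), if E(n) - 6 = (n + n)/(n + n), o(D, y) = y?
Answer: -12614/225 ≈ -56.062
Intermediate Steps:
E(n) = 7 (E(n) = 6 + (n + n)/(n + n) = 6 + (2*n)/((2*n)) = 6 + (2*n)*(1/(2*n)) = 6 + 1 = 7)
k(s) = -8 + 1/(6*(-2 + s)*(8 + s)) (k(s) = -8 + 1/(6*(((-2 + s)*(8 + s)))) = -8 + (1/((-2 + s)*(8 + s)))/6 = -8 + 1/(6*(-2 + s)*(8 + s)))
k(o(-5, -3/6))*E(56) = ((769 - (-864)/6 - 48*(-3/6)²)/(6*(-16 + (-3/6)² + 6*(-3/6))))*7 = ((769 - (-864)/6 - 48*(-3*⅙)²)/(6*(-16 + (-3*⅙)² + 6*(-3*⅙))))*7 = ((769 - 288*(-½) - 48*(-½)²)/(6*(-16 + (-½)² + 6*(-½))))*7 = ((769 + 144 - 48*¼)/(6*(-16 + ¼ - 3)))*7 = ((769 + 144 - 12)/(6*(-75/4)))*7 = ((⅙)*(-4/75)*901)*7 = -1802/225*7 = -12614/225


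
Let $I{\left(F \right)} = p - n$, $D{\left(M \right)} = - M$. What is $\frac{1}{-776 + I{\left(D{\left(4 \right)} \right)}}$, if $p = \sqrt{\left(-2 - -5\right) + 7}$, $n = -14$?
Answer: $- \frac{381}{290317} - \frac{\sqrt{10}}{580634} \approx -0.0013178$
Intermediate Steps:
$p = \sqrt{10}$ ($p = \sqrt{\left(-2 + 5\right) + 7} = \sqrt{3 + 7} = \sqrt{10} \approx 3.1623$)
$I{\left(F \right)} = 14 + \sqrt{10}$ ($I{\left(F \right)} = \sqrt{10} - -14 = \sqrt{10} + 14 = 14 + \sqrt{10}$)
$\frac{1}{-776 + I{\left(D{\left(4 \right)} \right)}} = \frac{1}{-776 + \left(14 + \sqrt{10}\right)} = \frac{1}{-762 + \sqrt{10}}$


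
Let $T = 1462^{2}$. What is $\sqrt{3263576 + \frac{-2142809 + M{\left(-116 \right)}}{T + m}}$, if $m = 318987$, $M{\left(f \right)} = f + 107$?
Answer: $\frac{27 \sqrt{27013149699679082}}{2456431} \approx 1806.5$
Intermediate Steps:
$M{\left(f \right)} = 107 + f$
$T = 2137444$
$\sqrt{3263576 + \frac{-2142809 + M{\left(-116 \right)}}{T + m}} = \sqrt{3263576 + \frac{-2142809 + \left(107 - 116\right)}{2137444 + 318987}} = \sqrt{3263576 + \frac{-2142809 - 9}{2456431}} = \sqrt{3263576 - \frac{2142818}{2456431}} = \sqrt{\frac{8016747114438}{2456431}} = \frac{27 \sqrt{27013149699679082}}{2456431}$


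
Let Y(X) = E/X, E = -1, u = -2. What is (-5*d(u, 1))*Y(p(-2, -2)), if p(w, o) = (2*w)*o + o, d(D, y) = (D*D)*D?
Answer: -20/3 ≈ -6.6667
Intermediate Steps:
d(D, y) = D³ (d(D, y) = D²*D = D³)
p(w, o) = o + 2*o*w (p(w, o) = 2*o*w + o = o + 2*o*w)
Y(X) = -1/X
(-5*d(u, 1))*Y(p(-2, -2)) = (-5*(-2)³)*(-1/((-2*(1 + 2*(-2))))) = (-5*(-8))*(-1/((-2*(1 - 4)))) = 40*(-1/((-2*(-3)))) = 40*(-1/6) = 40*(-1*⅙) = 40*(-⅙) = -20/3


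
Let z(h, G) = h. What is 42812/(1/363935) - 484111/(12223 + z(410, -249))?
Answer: 196832059200149/12633 ≈ 1.5581e+10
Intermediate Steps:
42812/(1/363935) - 484111/(12223 + z(410, -249)) = 42812/(1/363935) - 484111/(12223 + 410) = 42812/(1/363935) - 484111/12633 = 42812*363935 - 484111*1/12633 = 15580785220 - 484111/12633 = 196832059200149/12633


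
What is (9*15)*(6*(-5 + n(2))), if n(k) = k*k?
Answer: -810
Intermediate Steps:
n(k) = k²
(9*15)*(6*(-5 + n(2))) = (9*15)*(6*(-5 + 2²)) = 135*(6*(-5 + 4)) = 135*(6*(-1)) = 135*(-6) = -810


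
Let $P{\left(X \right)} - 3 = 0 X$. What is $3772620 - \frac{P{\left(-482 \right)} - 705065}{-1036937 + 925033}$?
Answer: $\frac{211085281709}{55952} \approx 3.7726 \cdot 10^{6}$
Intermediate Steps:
$P{\left(X \right)} = 3$ ($P{\left(X \right)} = 3 + 0 X = 3 + 0 = 3$)
$3772620 - \frac{P{\left(-482 \right)} - 705065}{-1036937 + 925033} = 3772620 - \frac{3 - 705065}{-1036937 + 925033} = 3772620 - - \frac{705062}{-111904} = 3772620 - \left(-705062\right) \left(- \frac{1}{111904}\right) = 3772620 - \frac{352531}{55952} = \frac{211085281709}{55952}$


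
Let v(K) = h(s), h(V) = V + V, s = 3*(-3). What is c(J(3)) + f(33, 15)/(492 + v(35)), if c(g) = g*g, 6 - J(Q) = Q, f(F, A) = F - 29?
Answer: 2135/237 ≈ 9.0084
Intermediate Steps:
f(F, A) = -29 + F
J(Q) = 6 - Q
c(g) = g²
s = -9
h(V) = 2*V
v(K) = -18 (v(K) = 2*(-9) = -18)
c(J(3)) + f(33, 15)/(492 + v(35)) = (6 - 1*3)² + (-29 + 33)/(492 - 18) = (6 - 3)² + 4/474 = 3² + (1/474)*4 = 9 + 2/237 = 2135/237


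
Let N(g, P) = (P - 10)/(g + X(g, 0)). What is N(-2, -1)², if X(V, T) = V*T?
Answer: 121/4 ≈ 30.250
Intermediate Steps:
X(V, T) = T*V
N(g, P) = (-10 + P)/g (N(g, P) = (P - 10)/(g + 0*g) = (-10 + P)/(g + 0) = (-10 + P)/g)
N(-2, -1)² = ((-10 - 1)/(-2))² = (-½*(-11))² = (11/2)² = 121/4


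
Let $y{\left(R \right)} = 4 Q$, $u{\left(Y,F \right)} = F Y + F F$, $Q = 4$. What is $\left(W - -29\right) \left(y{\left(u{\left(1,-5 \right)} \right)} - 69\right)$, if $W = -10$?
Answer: $-1007$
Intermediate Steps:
$u{\left(Y,F \right)} = F^{2} + F Y$ ($u{\left(Y,F \right)} = F Y + F^{2} = F^{2} + F Y$)
$y{\left(R \right)} = 16$ ($y{\left(R \right)} = 4 \cdot 4 = 16$)
$\left(W - -29\right) \left(y{\left(u{\left(1,-5 \right)} \right)} - 69\right) = \left(-10 - -29\right) \left(16 - 69\right) = \left(-10 + 29\right) \left(-53\right) = 19 \left(-53\right) = -1007$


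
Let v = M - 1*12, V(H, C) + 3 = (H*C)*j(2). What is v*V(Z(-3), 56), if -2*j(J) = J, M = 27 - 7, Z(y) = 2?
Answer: -920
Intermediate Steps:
M = 20
j(J) = -J/2
V(H, C) = -3 - C*H (V(H, C) = -3 + (H*C)*(-½*2) = -3 + (C*H)*(-1) = -3 - C*H)
v = 8 (v = 20 - 1*12 = 20 - 12 = 8)
v*V(Z(-3), 56) = 8*(-3 - 1*56*2) = 8*(-3 - 112) = 8*(-115) = -920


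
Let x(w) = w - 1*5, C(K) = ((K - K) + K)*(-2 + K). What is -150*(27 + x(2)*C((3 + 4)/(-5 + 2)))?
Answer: 500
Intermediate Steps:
C(K) = K*(-2 + K) (C(K) = (0 + K)*(-2 + K) = K*(-2 + K))
x(w) = -5 + w (x(w) = w - 5 = -5 + w)
-150*(27 + x(2)*C((3 + 4)/(-5 + 2))) = -150*(27 + (-5 + 2)*(((3 + 4)/(-5 + 2))*(-2 + (3 + 4)/(-5 + 2)))) = -150*(27 - 3*7/(-3)*(-2 + 7/(-3))) = -150*(27 - 3*7*(-⅓)*(-2 + 7*(-⅓))) = -150*(27 - (-7)*(-2 - 7/3)) = -150*(27 - (-7)*(-13)/3) = -150*(27 - 3*91/9) = -150*(27 - 91/3) = -150*(-10/3) = 500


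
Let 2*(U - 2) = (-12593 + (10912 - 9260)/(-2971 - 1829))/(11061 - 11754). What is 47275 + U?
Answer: 11235174059/237600 ≈ 47286.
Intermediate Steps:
U = 2634059/237600 (U = 2 + ((-12593 + (10912 - 9260)/(-2971 - 1829))/(11061 - 11754))/2 = 2 + ((-12593 + 1652/(-4800))/(-693))/2 = 2 + ((-12593 + 1652*(-1/4800))*(-1/693))/2 = 2 + ((-12593 - 413/1200)*(-1/693))/2 = 2 + (-15112013/1200*(-1/693))/2 = 2 + (1/2)*(2158859/118800) = 2 + 2158859/237600 = 2634059/237600 ≈ 11.086)
47275 + U = 47275 + 2634059/237600 = 11235174059/237600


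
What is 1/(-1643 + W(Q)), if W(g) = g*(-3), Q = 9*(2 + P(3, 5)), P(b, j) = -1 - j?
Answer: -1/1535 ≈ -0.00065147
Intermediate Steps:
Q = -36 (Q = 9*(2 + (-1 - 1*5)) = 9*(2 + (-1 - 5)) = 9*(2 - 6) = 9*(-4) = -36)
W(g) = -3*g
1/(-1643 + W(Q)) = 1/(-1643 - 3*(-36)) = 1/(-1643 + 108) = 1/(-1535) = -1/1535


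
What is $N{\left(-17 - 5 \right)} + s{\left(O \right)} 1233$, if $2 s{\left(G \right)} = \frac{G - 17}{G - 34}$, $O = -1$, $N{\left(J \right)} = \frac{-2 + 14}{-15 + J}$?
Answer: $\frac{410169}{1295} \approx 316.73$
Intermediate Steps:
$N{\left(J \right)} = \frac{12}{-15 + J}$
$s{\left(G \right)} = \frac{-17 + G}{2 \left(-34 + G\right)}$ ($s{\left(G \right)} = \frac{\left(G - 17\right) \frac{1}{G - 34}}{2} = \frac{\left(-17 + G\right) \frac{1}{-34 + G}}{2} = \frac{\frac{1}{-34 + G} \left(-17 + G\right)}{2} = \frac{-17 + G}{2 \left(-34 + G\right)}$)
$N{\left(-17 - 5 \right)} + s{\left(O \right)} 1233 = \frac{12}{-15 - 22} + \frac{-17 - 1}{2 \left(-34 - 1\right)} 1233 = \frac{12}{-15 - 22} + \frac{1}{2} \frac{1}{-35} \left(-18\right) 1233 = \frac{12}{-15 - 22} + \frac{1}{2} \left(- \frac{1}{35}\right) \left(-18\right) 1233 = \frac{12}{-37} + \frac{9}{35} \cdot 1233 = 12 \left(- \frac{1}{37}\right) + \frac{11097}{35} = - \frac{12}{37} + \frac{11097}{35} = \frac{410169}{1295}$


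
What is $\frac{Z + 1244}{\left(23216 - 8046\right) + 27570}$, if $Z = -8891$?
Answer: $- \frac{7647}{42740} \approx -0.17892$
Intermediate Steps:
$\frac{Z + 1244}{\left(23216 - 8046\right) + 27570} = \frac{-8891 + 1244}{\left(23216 - 8046\right) + 27570} = - \frac{7647}{15170 + 27570} = - \frac{7647}{42740}$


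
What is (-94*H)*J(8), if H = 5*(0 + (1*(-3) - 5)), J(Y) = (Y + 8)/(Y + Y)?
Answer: 3760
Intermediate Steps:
J(Y) = (8 + Y)/(2*Y) (J(Y) = (8 + Y)/((2*Y)) = (8 + Y)*(1/(2*Y)) = (8 + Y)/(2*Y))
H = -40 (H = 5*(0 + (-3 - 5)) = 5*(0 - 8) = 5*(-8) = -40)
(-94*H)*J(8) = (-94*(-40))*((½)*(8 + 8)/8) = 3760*((½)*(⅛)*16) = 3760*1 = 3760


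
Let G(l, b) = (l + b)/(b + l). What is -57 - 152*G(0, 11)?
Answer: -209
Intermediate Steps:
G(l, b) = 1 (G(l, b) = (b + l)/(b + l) = 1)
-57 - 152*G(0, 11) = -57 - 152*1 = -57 - 152 = -209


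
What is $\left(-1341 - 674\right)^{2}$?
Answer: $4060225$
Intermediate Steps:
$\left(-1341 - 674\right)^{2} = \left(-2015\right)^{2} = 4060225$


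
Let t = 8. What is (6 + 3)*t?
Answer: 72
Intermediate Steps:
(6 + 3)*t = (6 + 3)*8 = 9*8 = 72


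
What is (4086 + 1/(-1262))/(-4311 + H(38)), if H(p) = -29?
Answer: -5156531/5477080 ≈ -0.94147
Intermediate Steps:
(4086 + 1/(-1262))/(-4311 + H(38)) = (4086 + 1/(-1262))/(-4311 - 29) = (4086 - 1/1262)/(-4340) = (5156531/1262)*(-1/4340) = -5156531/5477080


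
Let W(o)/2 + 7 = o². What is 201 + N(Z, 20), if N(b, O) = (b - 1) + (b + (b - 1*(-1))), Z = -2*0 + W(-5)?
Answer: 309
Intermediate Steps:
W(o) = -14 + 2*o²
Z = 36 (Z = -2*0 + (-14 + 2*(-5)²) = 0 + (-14 + 2*25) = 0 + (-14 + 50) = 0 + 36 = 36)
N(b, O) = 3*b (N(b, O) = (-1 + b) + (b + (b + 1)) = (-1 + b) + (b + (1 + b)) = (-1 + b) + (1 + 2*b) = 3*b)
201 + N(Z, 20) = 201 + 3*36 = 201 + 108 = 309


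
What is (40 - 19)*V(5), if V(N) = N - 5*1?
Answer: 0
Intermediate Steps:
V(N) = -5 + N (V(N) = N - 5 = -5 + N)
(40 - 19)*V(5) = (40 - 19)*(-5 + 5) = 21*0 = 0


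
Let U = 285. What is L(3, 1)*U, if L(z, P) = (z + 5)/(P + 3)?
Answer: 570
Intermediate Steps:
L(z, P) = (5 + z)/(3 + P)
L(3, 1)*U = ((5 + 3)/(3 + 1))*285 = (8/4)*285 = ((¼)*8)*285 = 2*285 = 570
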